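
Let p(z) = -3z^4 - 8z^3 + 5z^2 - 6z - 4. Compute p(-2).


Using direct substitution:
  -3 * (-2)^4 = -48
  -8 * (-2)^3 = 64
  5 * (-2)^2 = 20
  -6 * (-2)^1 = 12
  constant: -4
Sum = -48 + 64 + 20 + 12 - 4 = 44


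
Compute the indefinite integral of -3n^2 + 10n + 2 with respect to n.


Reverse power rule on each term:
  ∫ -3n^2 dn = -n^3
  ∫ 10n dn = 5n^2
  ∫ 2 dn = 2n
F(n) = -n^3 + 5n^2 + 2n + C


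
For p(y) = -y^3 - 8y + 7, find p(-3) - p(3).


p(-3) = 58
p(3) = -44
p(-3) - p(3) = 58 + 44 = 102


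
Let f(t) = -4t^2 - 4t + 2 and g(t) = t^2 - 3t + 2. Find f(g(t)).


Substitute g(t) into f:
f(g(t)) = -4*(t^2 - 3t + 2)^2 + (-4)*(t^2 - 3t + 2) + 2
(t^2 - 3t + 2)^2 = t^4 - 6t^3 + 13t^2 - 12t + 4
Expand and combine: -4t^4 + 24t^3 - 56t^2 + 60t - 22


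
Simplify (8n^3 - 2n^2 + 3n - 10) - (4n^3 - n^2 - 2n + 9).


Distribute the minus sign:
  (8n^3 - 2n^2 + 3n - 10)
- (4n^3 - n^2 - 2n + 9)
Negate second polynomial: -4n^3 + n^2 + 2n - 9
Add: 4n^3 - n^2 + 5n - 19


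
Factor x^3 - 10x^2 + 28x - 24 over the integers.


Try integer roots (divisors of -24). x=6: p(6)=0.
Divide out (x - 6): quotient is x^2 - 4x + 4.
Factor the quadratic: (x - 2)(x - 2)
Result: (x - 6)(x - 2)(x - 2)


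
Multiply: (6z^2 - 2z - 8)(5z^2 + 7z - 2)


Distribute each term of the first polynomial:
  (6z^2)(5z^2 + 7z - 2) = 30z^4 + 42z^3 - 12z^2
  (-2z)(5z^2 + 7z - 2) = -10z^3 - 14z^2 + 4z
  (-8)(5z^2 + 7z - 2) = -40z^2 - 56z + 16
Sum: 30z^4 + 32z^3 - 66z^2 - 52z + 16


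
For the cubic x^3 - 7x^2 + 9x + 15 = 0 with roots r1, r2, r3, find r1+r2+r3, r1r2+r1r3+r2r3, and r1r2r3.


Monic cubic x^3+bx^2+cx+d=0: sum=-b, pairwise sum=c, product=-d.
b=-7, c=9, d=15
r1+r2+r3 = 7
r1r2+r1r3+r2r3 = 9
r1r2r3 = -15


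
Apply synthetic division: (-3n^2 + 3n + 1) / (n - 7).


Synthetic division with c = 7. Coefficients: -3, 3, 1
Bring down -3.
  -3 * 7 = -21; -21 + 3 = -18
  -18 * 7 = -126; -126 + 1 = -125
Quotient: -3n - 18, Remainder: -125


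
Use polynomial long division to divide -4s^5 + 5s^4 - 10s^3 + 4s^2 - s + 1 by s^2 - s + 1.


(-4s^5 + 5s^4 - 10s^3 + 4s^2 - s + 1) / (s^2 - s + 1)
Step 1: -4s^3 * (s^2 - s + 1) = -4s^5 + 4s^4 - 4s^3; subtract.
Step 2: s^2 * (s^2 - s + 1) = s^4 - s^3 + s^2; subtract.
Step 3: -5s * (s^2 - s + 1) = -5s^3 + 5s^2 - 5s; subtract.
Step 4: -2 * (s^2 - s + 1) = -2s^2 + 2s - 2; subtract.
Quotient: -4s^3 + s^2 - 5s - 2, Remainder: 2s + 3


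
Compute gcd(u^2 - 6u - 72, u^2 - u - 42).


Factor each:
  u^2 - 6u - 72 = (u + 6)(u - 12)
  u^2 - u - 42 = (u + 6)(u - 7)
Common monic factor: u + 6


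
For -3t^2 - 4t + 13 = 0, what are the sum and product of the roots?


For at^2+bt+c=0: sum = -b/a, product = c/a.
a=-3, b=-4, c=13
Sum = -(-4)/-3 = -4/3
Product = (13)/-3 = -13/3


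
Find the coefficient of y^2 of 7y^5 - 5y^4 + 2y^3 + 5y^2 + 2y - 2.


Read off the coefficient of y^2: 5


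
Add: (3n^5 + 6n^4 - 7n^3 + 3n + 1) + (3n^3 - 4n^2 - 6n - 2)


Align terms by degree and add:
  3n^5 + 6n^4 - 7n^3 + 3n + 1
+ 3n^3 - 4n^2 - 6n - 2
= 3n^5 + 6n^4 - 4n^3 - 4n^2 - 3n - 1


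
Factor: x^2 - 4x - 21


Roots satisfy r1 + r2 = -b/a = 4 and r1*r2 = c/a = -21.
So r1 = 7, r2 = -3.
x^2 - 4x - 21 = (x - r1)(x - r2) = (x - 7)(x + 3)


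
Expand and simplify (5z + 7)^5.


Expand (5z + 7)^5 by repeated multiplication:
  (5z + 7)^2 = 25z^2 + 70z + 49
  (5z + 7)^3 = 125z^3 + 525z^2 + 735z + 343
  (5z + 7)^4 = 625z^4 + 3500z^3 + 7350z^2 + 6860z + 2401
= 3125z^5 + 21875z^4 + 61250z^3 + 85750z^2 + 60025z + 16807


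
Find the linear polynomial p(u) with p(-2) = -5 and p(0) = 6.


p(u) = mu + b. Using p(-2)=-5, p(0)=6:
m = (-5 - 6)/(-2) = -11/-2 = 11/2
b = -5 - m*(-2) = -5 + 11 = 6
p(u) = (11/2)u + 6


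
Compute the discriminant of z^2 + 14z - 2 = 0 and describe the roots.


D = b^2 - 4ac = (14)^2 - 4(1)(-2) = 196 + 8 = 204
Since D > 0: two distinct irrational roots


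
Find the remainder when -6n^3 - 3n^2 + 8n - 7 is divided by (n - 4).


By the Remainder Theorem, the remainder equals p(4):
  -6*(4)^3 = -384
  -3*(4)^2 = -48
  8*(4)^1 = 32
  constant: -7
Sum: -384 - 48 + 32 - 7 = -407


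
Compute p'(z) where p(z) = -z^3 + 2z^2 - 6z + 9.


Apply the power rule term by term:
  d/dz(-z^3) = -3z^2
  d/dz(2z^2) = 4z
  d/dz(-6z) = -6
  d/dz(9) = 0
p'(z) = -3z^2 + 4z - 6


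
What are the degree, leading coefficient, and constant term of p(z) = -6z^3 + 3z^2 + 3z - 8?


Highest power of z is 3, with coefficient -6. Constant term is -8.
Degree = 3, leading coefficient = -6, constant term = -8


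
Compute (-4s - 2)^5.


Expand (-4s - 2)^5 by repeated multiplication:
  (-4s - 2)^2 = 16s^2 + 16s + 4
  (-4s - 2)^3 = -64s^3 - 96s^2 - 48s - 8
  (-4s - 2)^4 = 256s^4 + 512s^3 + 384s^2 + 128s + 16
= -1024s^5 - 2560s^4 - 2560s^3 - 1280s^2 - 320s - 32


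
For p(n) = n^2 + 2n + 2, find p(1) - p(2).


p(1) = 5
p(2) = 10
p(1) - p(2) = 5 - 10 = -5


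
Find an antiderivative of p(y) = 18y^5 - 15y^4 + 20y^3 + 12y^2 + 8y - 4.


Reverse power rule on each term:
  ∫ 18y^5 dy = 3y^6
  ∫ -15y^4 dy = -3y^5
  ∫ 20y^3 dy = 5y^4
  ∫ 12y^2 dy = 4y^3
  ∫ 8y dy = 4y^2
  ∫ -4 dy = -4y
F(y) = 3y^6 - 3y^5 + 5y^4 + 4y^3 + 4y^2 - 4y + C


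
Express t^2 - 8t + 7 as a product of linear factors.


Roots satisfy r1 + r2 = -b/a = 8 and r1*r2 = c/a = 7.
So r1 = 1, r2 = 7.
t^2 - 8t + 7 = (t - r1)(t - r2) = (t - 1)(t - 7)


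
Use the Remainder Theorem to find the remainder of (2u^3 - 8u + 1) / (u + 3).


By the Remainder Theorem, the remainder equals p(-3):
  2*(-3)^3 = -54
  0*(-3)^2 = 0
  -8*(-3)^1 = 24
  constant: 1
Sum: -54 + 0 + 24 + 1 = -29


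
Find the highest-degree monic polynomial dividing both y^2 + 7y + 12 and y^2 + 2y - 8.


Factor each:
  y^2 + 7y + 12 = (y + 4)(y + 3)
  y^2 + 2y - 8 = (y + 4)(y - 2)
Common monic factor: y + 4


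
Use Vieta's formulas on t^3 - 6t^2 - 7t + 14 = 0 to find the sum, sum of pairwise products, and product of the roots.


Monic cubic t^3+bt^2+ct+d=0: sum=-b, pairwise sum=c, product=-d.
b=-6, c=-7, d=14
r1+r2+r3 = 6
r1r2+r1r3+r2r3 = -7
r1r2r3 = -14


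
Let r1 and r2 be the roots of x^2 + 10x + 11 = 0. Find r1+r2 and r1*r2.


For ax^2+bx+c=0: sum = -b/a, product = c/a.
a=1, b=10, c=11
Sum = -(10)/1 = -10
Product = (11)/1 = 11


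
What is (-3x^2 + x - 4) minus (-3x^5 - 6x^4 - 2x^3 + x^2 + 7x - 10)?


Distribute the minus sign:
  (-3x^2 + x - 4)
- (-3x^5 - 6x^4 - 2x^3 + x^2 + 7x - 10)
Negate second polynomial: 3x^5 + 6x^4 + 2x^3 - x^2 - 7x + 10
Add: 3x^5 + 6x^4 + 2x^3 - 4x^2 - 6x + 6


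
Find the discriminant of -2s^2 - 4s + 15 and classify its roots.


D = b^2 - 4ac = (-4)^2 - 4(-2)(15) = 16 + 120 = 136
Since D > 0: two distinct irrational roots


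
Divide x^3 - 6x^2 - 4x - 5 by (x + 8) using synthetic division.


Synthetic division with c = -8. Coefficients: 1, -6, -4, -5
Bring down 1.
  1 * -8 = -8; -8 - 6 = -14
  -14 * -8 = 112; 112 - 4 = 108
  108 * -8 = -864; -864 - 5 = -869
Quotient: x^2 - 14x + 108, Remainder: -869


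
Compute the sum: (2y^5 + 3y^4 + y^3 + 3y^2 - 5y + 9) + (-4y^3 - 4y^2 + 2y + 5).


Align terms by degree and add:
  2y^5 + 3y^4 + y^3 + 3y^2 - 5y + 9
  -4y^3 - 4y^2 + 2y + 5
= 2y^5 + 3y^4 - 3y^3 - y^2 - 3y + 14


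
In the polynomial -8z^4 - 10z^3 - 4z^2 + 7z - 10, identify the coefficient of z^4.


Read off the coefficient of z^4: -8


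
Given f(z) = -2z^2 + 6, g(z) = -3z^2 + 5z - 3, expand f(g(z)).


Substitute g(z) into f:
f(g(z)) = -2*(-3z^2 + 5z - 3)^2 + 6
(-3z^2 + 5z - 3)^2 = 9z^4 - 30z^3 + 43z^2 - 30z + 9
Expand and combine: -18z^4 + 60z^3 - 86z^2 + 60z - 12


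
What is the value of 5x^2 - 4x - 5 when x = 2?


Using direct substitution:
  5 * (2)^2 = 20
  -4 * (2)^1 = -8
  constant: -5
Sum = 20 - 8 - 5 = 7


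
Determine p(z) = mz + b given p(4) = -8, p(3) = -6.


p(z) = mz + b. Using p(4)=-8, p(3)=-6:
m = (-8 + 6)/(4 - 3) = -2/1 = -2
b = -8 - m*(4) = -8 + 8 = 0
p(z) = -2z


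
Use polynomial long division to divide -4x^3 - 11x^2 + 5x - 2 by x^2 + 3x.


(-4x^3 - 11x^2 + 5x - 2) / (x^2 + 3x)
Step 1: -4x * (x^2 + 3x) = -4x^3 - 12x^2; subtract.
Step 2: 1 * (x^2 + 3x) = x^2 + 3x; subtract.
Quotient: -4x + 1, Remainder: 2x - 2


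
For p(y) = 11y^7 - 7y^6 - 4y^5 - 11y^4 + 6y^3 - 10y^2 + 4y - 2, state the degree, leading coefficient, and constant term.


Highest power of y is 7, with coefficient 11. Constant term is -2.
Degree = 7, leading coefficient = 11, constant term = -2


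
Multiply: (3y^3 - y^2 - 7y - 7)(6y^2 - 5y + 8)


Distribute each term of the first polynomial:
  (3y^3)(6y^2 - 5y + 8) = 18y^5 - 15y^4 + 24y^3
  (-y^2)(6y^2 - 5y + 8) = -6y^4 + 5y^3 - 8y^2
  (-7y)(6y^2 - 5y + 8) = -42y^3 + 35y^2 - 56y
  (-7)(6y^2 - 5y + 8) = -42y^2 + 35y - 56
Sum: 18y^5 - 21y^4 - 13y^3 - 15y^2 - 21y - 56


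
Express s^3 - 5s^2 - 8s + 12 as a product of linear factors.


Try integer roots (divisors of 12). s=6: p(6)=0.
Divide out (s - 6): quotient is s^2 + s - 2.
Factor the quadratic: (s - 1)(s + 2)
Result: (s - 6)(s - 1)(s + 2)


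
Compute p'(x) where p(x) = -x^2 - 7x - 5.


Apply the power rule term by term:
  d/dx(-x^2) = -2x
  d/dx(-7x) = -7
  d/dx(-5) = 0
p'(x) = -2x - 7


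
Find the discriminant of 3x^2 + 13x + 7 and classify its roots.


D = b^2 - 4ac = (13)^2 - 4(3)(7) = 169 - 84 = 85
Since D > 0: two distinct irrational roots


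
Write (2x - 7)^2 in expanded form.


Expand (2x - 7)^2 by repeated multiplication:
= 4x^2 - 28x + 49


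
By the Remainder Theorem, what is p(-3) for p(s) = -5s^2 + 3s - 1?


By the Remainder Theorem, the remainder equals p(-3):
  -5*(-3)^2 = -45
  3*(-3)^1 = -9
  constant: -1
Sum: -45 - 9 - 1 = -55


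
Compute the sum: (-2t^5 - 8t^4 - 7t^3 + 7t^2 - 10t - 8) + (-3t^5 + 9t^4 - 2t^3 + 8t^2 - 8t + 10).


Align terms by degree and add:
  -2t^5 - 8t^4 - 7t^3 + 7t^2 - 10t - 8
  -3t^5 + 9t^4 - 2t^3 + 8t^2 - 8t + 10
= -5t^5 + t^4 - 9t^3 + 15t^2 - 18t + 2


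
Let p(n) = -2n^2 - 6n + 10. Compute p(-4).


Using direct substitution:
  -2 * (-4)^2 = -32
  -6 * (-4)^1 = 24
  constant: 10
Sum = -32 + 24 + 10 = 2


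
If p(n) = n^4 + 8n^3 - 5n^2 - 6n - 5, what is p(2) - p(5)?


p(2) = 43
p(5) = 1465
p(2) - p(5) = 43 - 1465 = -1422


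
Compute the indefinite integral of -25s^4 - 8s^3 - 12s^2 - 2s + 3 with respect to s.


Reverse power rule on each term:
  ∫ -25s^4 ds = -5s^5
  ∫ -8s^3 ds = -2s^4
  ∫ -12s^2 ds = -4s^3
  ∫ -2s ds = -s^2
  ∫ 3 ds = 3s
F(s) = -5s^5 - 2s^4 - 4s^3 - s^2 + 3s + C


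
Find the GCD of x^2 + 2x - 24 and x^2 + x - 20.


Factor each:
  x^2 + 2x - 24 = (x - 4)(x + 6)
  x^2 + x - 20 = (x - 4)(x + 5)
Common monic factor: x - 4


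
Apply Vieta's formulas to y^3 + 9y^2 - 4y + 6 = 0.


Monic cubic y^3+by^2+cy+d=0: sum=-b, pairwise sum=c, product=-d.
b=9, c=-4, d=6
r1+r2+r3 = -9
r1r2+r1r3+r2r3 = -4
r1r2r3 = -6


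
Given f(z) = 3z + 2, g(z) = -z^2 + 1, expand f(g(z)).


Substitute g(z) into f:
f(g(z)) = 3*(-z^2 + 1) + 2
Expand and combine: -3z^2 + 5


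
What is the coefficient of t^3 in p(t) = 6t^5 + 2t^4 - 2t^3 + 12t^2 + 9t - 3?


Read off the coefficient of t^3: -2


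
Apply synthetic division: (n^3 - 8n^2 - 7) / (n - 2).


Synthetic division with c = 2. Coefficients: 1, -8, 0, -7
Bring down 1.
  1 * 2 = 2; 2 - 8 = -6
  -6 * 2 = -12; -12 + 0 = -12
  -12 * 2 = -24; -24 - 7 = -31
Quotient: n^2 - 6n - 12, Remainder: -31


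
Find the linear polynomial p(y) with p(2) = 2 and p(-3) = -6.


p(y) = my + b. Using p(2)=2, p(-3)=-6:
m = (2 + 6)/(2 + 3) = 8/5 = 8/5
b = 2 - m*(2) = 2 - 16/5 = -6/5
p(y) = (8/5)y - (6/5)


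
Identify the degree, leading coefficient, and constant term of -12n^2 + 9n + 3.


Highest power of n is 2, with coefficient -12. Constant term is 3.
Degree = 2, leading coefficient = -12, constant term = 3


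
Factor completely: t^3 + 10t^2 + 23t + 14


Try integer roots (divisors of 14). t=-1: p(-1)=0.
Divide out (t + 1): quotient is t^2 + 9t + 14.
Factor the quadratic: (t + 7)(t + 2)
Result: (t + 1)(t + 7)(t + 2)


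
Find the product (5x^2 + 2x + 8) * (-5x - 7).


Distribute each term of the first polynomial:
  (5x^2)(-5x - 7) = -25x^3 - 35x^2
  (2x)(-5x - 7) = -10x^2 - 14x
  (8)(-5x - 7) = -40x - 56
Sum: -25x^3 - 45x^2 - 54x - 56


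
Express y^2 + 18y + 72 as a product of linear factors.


Roots satisfy r1 + r2 = -b/a = -18 and r1*r2 = c/a = 72.
So r1 = -12, r2 = -6.
y^2 + 18y + 72 = (y - r1)(y - r2) = (y + 12)(y + 6)


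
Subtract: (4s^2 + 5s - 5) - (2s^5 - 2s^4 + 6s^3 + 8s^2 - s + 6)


Distribute the minus sign:
  (4s^2 + 5s - 5)
- (2s^5 - 2s^4 + 6s^3 + 8s^2 - s + 6)
Negate second polynomial: -2s^5 + 2s^4 - 6s^3 - 8s^2 + s - 6
Add: -2s^5 + 2s^4 - 6s^3 - 4s^2 + 6s - 11


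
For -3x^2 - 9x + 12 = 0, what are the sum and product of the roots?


For ax^2+bx+c=0: sum = -b/a, product = c/a.
a=-3, b=-9, c=12
Sum = -(-9)/-3 = -3
Product = (12)/-3 = -4


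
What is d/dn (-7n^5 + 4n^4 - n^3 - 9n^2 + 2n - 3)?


Apply the power rule term by term:
  d/dn(-7n^5) = -35n^4
  d/dn(4n^4) = 16n^3
  d/dn(-n^3) = -3n^2
  d/dn(-9n^2) = -18n
  d/dn(2n) = 2
  d/dn(-3) = 0
p'(n) = -35n^4 + 16n^3 - 3n^2 - 18n + 2


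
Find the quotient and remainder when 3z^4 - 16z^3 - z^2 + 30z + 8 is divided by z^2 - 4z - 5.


(3z^4 - 16z^3 - z^2 + 30z + 8) / (z^2 - 4z - 5)
Step 1: 3z^2 * (z^2 - 4z - 5) = 3z^4 - 12z^3 - 15z^2; subtract.
Step 2: -4z * (z^2 - 4z - 5) = -4z^3 + 16z^2 + 20z; subtract.
Step 3: -2 * (z^2 - 4z - 5) = -2z^2 + 8z + 10; subtract.
Quotient: 3z^2 - 4z - 2, Remainder: 2z - 2


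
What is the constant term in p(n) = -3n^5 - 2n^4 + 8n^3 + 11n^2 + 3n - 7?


Read off the constant term: -7


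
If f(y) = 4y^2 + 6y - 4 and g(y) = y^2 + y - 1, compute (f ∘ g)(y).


Substitute g(y) into f:
f(g(y)) = 4*(y^2 + y - 1)^2 + 6*(y^2 + y - 1) + (-4)
(y^2 + y - 1)^2 = y^4 + 2y^3 - y^2 - 2y + 1
Expand and combine: 4y^4 + 8y^3 + 2y^2 - 2y - 6


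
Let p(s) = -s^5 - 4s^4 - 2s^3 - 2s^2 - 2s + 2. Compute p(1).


Using direct substitution:
  -1 * (1)^5 = -1
  -4 * (1)^4 = -4
  -2 * (1)^3 = -2
  -2 * (1)^2 = -2
  -2 * (1)^1 = -2
  constant: 2
Sum = -1 - 4 - 2 - 2 - 2 + 2 = -9


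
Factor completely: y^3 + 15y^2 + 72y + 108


Try integer roots (divisors of 108). y=-3: p(-3)=0.
Divide out (y + 3): quotient is y^2 + 12y + 36.
Factor the quadratic: (y + 6)(y + 6)
Result: (y + 3)(y + 6)(y + 6)


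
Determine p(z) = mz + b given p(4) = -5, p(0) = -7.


p(z) = mz + b. Using p(4)=-5, p(0)=-7:
m = (-5 + 7)/(4) = 2/4 = 1/2
b = -5 - m*(4) = -5 - 2 = -7
p(z) = (1/2)z - 7


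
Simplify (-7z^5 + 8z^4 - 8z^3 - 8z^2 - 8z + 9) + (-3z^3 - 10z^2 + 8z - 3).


Align terms by degree and add:
  -7z^5 + 8z^4 - 8z^3 - 8z^2 - 8z + 9
  -3z^3 - 10z^2 + 8z - 3
= -7z^5 + 8z^4 - 11z^3 - 18z^2 + 6


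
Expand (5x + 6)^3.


Expand (5x + 6)^3 by repeated multiplication:
  (5x + 6)^2 = 25x^2 + 60x + 36
= 125x^3 + 450x^2 + 540x + 216


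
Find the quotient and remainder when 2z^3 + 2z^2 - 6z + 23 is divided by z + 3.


(2z^3 + 2z^2 - 6z + 23) / (z + 3)
Step 1: 2z^2 * (z + 3) = 2z^3 + 6z^2; subtract.
Step 2: -4z * (z + 3) = -4z^2 - 12z; subtract.
Step 3: 6 * (z + 3) = 6z + 18; subtract.
Quotient: 2z^2 - 4z + 6, Remainder: 5


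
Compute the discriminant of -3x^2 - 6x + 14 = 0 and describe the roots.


D = b^2 - 4ac = (-6)^2 - 4(-3)(14) = 36 + 168 = 204
Since D > 0: two distinct irrational roots


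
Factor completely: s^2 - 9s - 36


Roots satisfy r1 + r2 = -b/a = 9 and r1*r2 = c/a = -36.
So r1 = -3, r2 = 12.
s^2 - 9s - 36 = (s - r1)(s - r2) = (s + 3)(s - 12)


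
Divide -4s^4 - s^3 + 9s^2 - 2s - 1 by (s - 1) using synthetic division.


Synthetic division with c = 1. Coefficients: -4, -1, 9, -2, -1
Bring down -4.
  -4 * 1 = -4; -4 - 1 = -5
  -5 * 1 = -5; -5 + 9 = 4
  4 * 1 = 4; 4 - 2 = 2
  2 * 1 = 2; 2 - 1 = 1
Quotient: -4s^3 - 5s^2 + 4s + 2, Remainder: 1


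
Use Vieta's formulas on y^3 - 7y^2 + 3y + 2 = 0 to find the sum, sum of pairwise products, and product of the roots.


Monic cubic y^3+by^2+cy+d=0: sum=-b, pairwise sum=c, product=-d.
b=-7, c=3, d=2
r1+r2+r3 = 7
r1r2+r1r3+r2r3 = 3
r1r2r3 = -2


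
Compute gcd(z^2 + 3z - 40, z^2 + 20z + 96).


Factor each:
  z^2 + 3z - 40 = (z + 8)(z - 5)
  z^2 + 20z + 96 = (z + 8)(z + 12)
Common monic factor: z + 8


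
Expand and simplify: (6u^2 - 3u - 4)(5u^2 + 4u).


Distribute each term of the first polynomial:
  (6u^2)(5u^2 + 4u) = 30u^4 + 24u^3
  (-3u)(5u^2 + 4u) = -15u^3 - 12u^2
  (-4)(5u^2 + 4u) = -20u^2 - 16u
Sum: 30u^4 + 9u^3 - 32u^2 - 16u


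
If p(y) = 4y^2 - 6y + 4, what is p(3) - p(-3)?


p(3) = 22
p(-3) = 58
p(3) - p(-3) = 22 - 58 = -36


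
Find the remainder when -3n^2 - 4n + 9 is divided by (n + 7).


By the Remainder Theorem, the remainder equals p(-7):
  -3*(-7)^2 = -147
  -4*(-7)^1 = 28
  constant: 9
Sum: -147 + 28 + 9 = -110


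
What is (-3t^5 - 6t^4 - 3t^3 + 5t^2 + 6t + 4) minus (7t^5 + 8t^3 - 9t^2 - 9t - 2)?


Distribute the minus sign:
  (-3t^5 - 6t^4 - 3t^3 + 5t^2 + 6t + 4)
- (7t^5 + 8t^3 - 9t^2 - 9t - 2)
Negate second polynomial: -7t^5 - 8t^3 + 9t^2 + 9t + 2
Add: -10t^5 - 6t^4 - 11t^3 + 14t^2 + 15t + 6


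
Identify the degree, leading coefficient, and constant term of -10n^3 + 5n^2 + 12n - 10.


Highest power of n is 3, with coefficient -10. Constant term is -10.
Degree = 3, leading coefficient = -10, constant term = -10


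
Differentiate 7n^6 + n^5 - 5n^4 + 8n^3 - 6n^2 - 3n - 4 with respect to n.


Apply the power rule term by term:
  d/dn(7n^6) = 42n^5
  d/dn(n^5) = 5n^4
  d/dn(-5n^4) = -20n^3
  d/dn(8n^3) = 24n^2
  d/dn(-6n^2) = -12n
  d/dn(-3n) = -3
  d/dn(-4) = 0
p'(n) = 42n^5 + 5n^4 - 20n^3 + 24n^2 - 12n - 3


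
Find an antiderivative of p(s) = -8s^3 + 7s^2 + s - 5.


Reverse power rule on each term:
  ∫ -8s^3 ds = -2s^4
  ∫ 7s^2 ds = (7/3)s^3
  ∫ s ds = (1/2)s^2
  ∫ -5 ds = -5s
F(s) = -2s^4 + (7/3)s^3 + (1/2)s^2 - 5s + C


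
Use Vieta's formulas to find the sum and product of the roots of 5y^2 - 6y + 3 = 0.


For ay^2+by+c=0: sum = -b/a, product = c/a.
a=5, b=-6, c=3
Sum = -(-6)/5 = 6/5
Product = (3)/5 = 3/5


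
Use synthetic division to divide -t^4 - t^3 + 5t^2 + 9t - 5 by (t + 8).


Synthetic division with c = -8. Coefficients: -1, -1, 5, 9, -5
Bring down -1.
  -1 * -8 = 8; 8 - 1 = 7
  7 * -8 = -56; -56 + 5 = -51
  -51 * -8 = 408; 408 + 9 = 417
  417 * -8 = -3336; -3336 - 5 = -3341
Quotient: -t^3 + 7t^2 - 51t + 417, Remainder: -3341


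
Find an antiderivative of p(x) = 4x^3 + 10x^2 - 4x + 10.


Reverse power rule on each term:
  ∫ 4x^3 dx = x^4
  ∫ 10x^2 dx = (10/3)x^3
  ∫ -4x dx = -2x^2
  ∫ 10 dx = 10x
F(x) = x^4 + (10/3)x^3 - 2x^2 + 10x + C


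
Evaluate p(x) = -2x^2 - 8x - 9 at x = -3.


Using direct substitution:
  -2 * (-3)^2 = -18
  -8 * (-3)^1 = 24
  constant: -9
Sum = -18 + 24 - 9 = -3


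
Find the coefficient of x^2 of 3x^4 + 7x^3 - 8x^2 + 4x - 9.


Read off the coefficient of x^2: -8


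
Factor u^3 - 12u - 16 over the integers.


Try integer roots (divisors of -16). u=4: p(4)=0.
Divide out (u - 4): quotient is u^2 + 4u + 4.
Factor the quadratic: (u + 2)(u + 2)
Result: (u - 4)(u + 2)(u + 2)


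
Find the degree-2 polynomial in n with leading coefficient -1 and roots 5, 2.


p(n) = -(n - 5)(n - 2)
Expand: -n^2 + 7n - 10


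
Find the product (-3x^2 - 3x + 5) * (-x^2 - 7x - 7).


Distribute each term of the first polynomial:
  (-3x^2)(-x^2 - 7x - 7) = 3x^4 + 21x^3 + 21x^2
  (-3x)(-x^2 - 7x - 7) = 3x^3 + 21x^2 + 21x
  (5)(-x^2 - 7x - 7) = -5x^2 - 35x - 35
Sum: 3x^4 + 24x^3 + 37x^2 - 14x - 35


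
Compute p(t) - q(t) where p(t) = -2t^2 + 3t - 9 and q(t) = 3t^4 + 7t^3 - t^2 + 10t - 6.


Distribute the minus sign:
  (-2t^2 + 3t - 9)
- (3t^4 + 7t^3 - t^2 + 10t - 6)
Negate second polynomial: -3t^4 - 7t^3 + t^2 - 10t + 6
Add: -3t^4 - 7t^3 - t^2 - 7t - 3


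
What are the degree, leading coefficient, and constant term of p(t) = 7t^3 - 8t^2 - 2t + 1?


Highest power of t is 3, with coefficient 7. Constant term is 1.
Degree = 3, leading coefficient = 7, constant term = 1


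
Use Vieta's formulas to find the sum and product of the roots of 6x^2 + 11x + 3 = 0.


For ax^2+bx+c=0: sum = -b/a, product = c/a.
a=6, b=11, c=3
Sum = -(11)/6 = -11/6
Product = (3)/6 = 1/2


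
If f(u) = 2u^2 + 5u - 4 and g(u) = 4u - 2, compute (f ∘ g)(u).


Substitute g(u) into f:
f(g(u)) = 2*(4u - 2)^2 + 5*(4u - 2) + (-4)
(4u - 2)^2 = 16u^2 - 16u + 4
Expand and combine: 32u^2 - 12u - 6


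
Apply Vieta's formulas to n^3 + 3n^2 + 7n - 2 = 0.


Monic cubic n^3+bn^2+cn+d=0: sum=-b, pairwise sum=c, product=-d.
b=3, c=7, d=-2
r1+r2+r3 = -3
r1r2+r1r3+r2r3 = 7
r1r2r3 = 2


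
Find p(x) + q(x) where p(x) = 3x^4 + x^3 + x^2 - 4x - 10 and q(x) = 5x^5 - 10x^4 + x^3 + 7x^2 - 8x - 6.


Align terms by degree and add:
  3x^4 + x^3 + x^2 - 4x - 10
+ 5x^5 - 10x^4 + x^3 + 7x^2 - 8x - 6
= 5x^5 - 7x^4 + 2x^3 + 8x^2 - 12x - 16


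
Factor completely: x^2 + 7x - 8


Roots satisfy r1 + r2 = -b/a = -7 and r1*r2 = c/a = -8.
So r1 = -8, r2 = 1.
x^2 + 7x - 8 = (x - r1)(x - r2) = (x + 8)(x - 1)


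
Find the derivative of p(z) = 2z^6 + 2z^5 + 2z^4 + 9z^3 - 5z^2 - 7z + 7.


Apply the power rule term by term:
  d/dz(2z^6) = 12z^5
  d/dz(2z^5) = 10z^4
  d/dz(2z^4) = 8z^3
  d/dz(9z^3) = 27z^2
  d/dz(-5z^2) = -10z
  d/dz(-7z) = -7
  d/dz(7) = 0
p'(z) = 12z^5 + 10z^4 + 8z^3 + 27z^2 - 10z - 7


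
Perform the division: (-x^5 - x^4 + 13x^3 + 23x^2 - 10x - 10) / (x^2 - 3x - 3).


(-x^5 - x^4 + 13x^3 + 23x^2 - 10x - 10) / (x^2 - 3x - 3)
Step 1: -x^3 * (x^2 - 3x - 3) = -x^5 + 3x^4 + 3x^3; subtract.
Step 2: -4x^2 * (x^2 - 3x - 3) = -4x^4 + 12x^3 + 12x^2; subtract.
Step 3: -2x * (x^2 - 3x - 3) = -2x^3 + 6x^2 + 6x; subtract.
Step 4: 5 * (x^2 - 3x - 3) = 5x^2 - 15x - 15; subtract.
Quotient: -x^3 - 4x^2 - 2x + 5, Remainder: -x + 5


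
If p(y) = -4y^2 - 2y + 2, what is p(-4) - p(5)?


p(-4) = -54
p(5) = -108
p(-4) - p(5) = -54 + 108 = 54


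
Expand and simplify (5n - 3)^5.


Expand (5n - 3)^5 by repeated multiplication:
  (5n - 3)^2 = 25n^2 - 30n + 9
  (5n - 3)^3 = 125n^3 - 225n^2 + 135n - 27
  (5n - 3)^4 = 625n^4 - 1500n^3 + 1350n^2 - 540n + 81
= 3125n^5 - 9375n^4 + 11250n^3 - 6750n^2 + 2025n - 243


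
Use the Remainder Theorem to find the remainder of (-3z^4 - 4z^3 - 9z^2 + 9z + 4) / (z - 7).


By the Remainder Theorem, the remainder equals p(7):
  -3*(7)^4 = -7203
  -4*(7)^3 = -1372
  -9*(7)^2 = -441
  9*(7)^1 = 63
  constant: 4
Sum: -7203 - 1372 - 441 + 63 + 4 = -8949


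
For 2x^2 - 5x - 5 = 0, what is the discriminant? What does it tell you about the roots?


D = b^2 - 4ac = (-5)^2 - 4(2)(-5) = 25 + 40 = 65
Since D > 0: two distinct irrational roots


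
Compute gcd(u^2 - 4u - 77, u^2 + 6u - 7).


Factor each:
  u^2 - 4u - 77 = (u + 7)(u - 11)
  u^2 + 6u - 7 = (u + 7)(u - 1)
Common monic factor: u + 7


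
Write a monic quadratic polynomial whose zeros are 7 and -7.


p(t) = (t - 7)(t + 7)
Expand: t^2 - 49


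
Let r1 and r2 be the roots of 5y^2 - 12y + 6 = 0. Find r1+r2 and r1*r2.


For ay^2+by+c=0: sum = -b/a, product = c/a.
a=5, b=-12, c=6
Sum = -(-12)/5 = 12/5
Product = (6)/5 = 6/5


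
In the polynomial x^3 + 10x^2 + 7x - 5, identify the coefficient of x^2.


Read off the coefficient of x^2: 10


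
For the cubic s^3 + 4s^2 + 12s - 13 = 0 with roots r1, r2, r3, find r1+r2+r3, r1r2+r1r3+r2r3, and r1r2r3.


Monic cubic s^3+bs^2+cs+d=0: sum=-b, pairwise sum=c, product=-d.
b=4, c=12, d=-13
r1+r2+r3 = -4
r1r2+r1r3+r2r3 = 12
r1r2r3 = 13


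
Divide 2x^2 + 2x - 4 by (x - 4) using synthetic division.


Synthetic division with c = 4. Coefficients: 2, 2, -4
Bring down 2.
  2 * 4 = 8; 8 + 2 = 10
  10 * 4 = 40; 40 - 4 = 36
Quotient: 2x + 10, Remainder: 36


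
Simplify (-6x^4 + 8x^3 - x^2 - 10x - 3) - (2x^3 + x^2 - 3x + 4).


Distribute the minus sign:
  (-6x^4 + 8x^3 - x^2 - 10x - 3)
- (2x^3 + x^2 - 3x + 4)
Negate second polynomial: -2x^3 - x^2 + 3x - 4
Add: -6x^4 + 6x^3 - 2x^2 - 7x - 7


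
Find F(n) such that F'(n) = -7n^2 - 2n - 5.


Reverse power rule on each term:
  ∫ -7n^2 dn = -(7/3)n^3
  ∫ -2n dn = -n^2
  ∫ -5 dn = -5n
F(n) = -(7/3)n^3 - n^2 - 5n + C


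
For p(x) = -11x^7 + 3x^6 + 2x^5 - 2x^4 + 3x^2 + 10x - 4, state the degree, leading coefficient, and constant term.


Highest power of x is 7, with coefficient -11. Constant term is -4.
Degree = 7, leading coefficient = -11, constant term = -4


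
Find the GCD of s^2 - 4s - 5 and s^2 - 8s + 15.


Factor each:
  s^2 - 4s - 5 = (s - 5)(s + 1)
  s^2 - 8s + 15 = (s - 5)(s - 3)
Common monic factor: s - 5


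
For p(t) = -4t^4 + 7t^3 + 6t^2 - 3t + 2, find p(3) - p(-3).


p(3) = -88
p(-3) = -448
p(3) - p(-3) = -88 + 448 = 360


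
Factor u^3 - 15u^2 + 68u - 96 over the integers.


Try integer roots (divisors of -96). u=3: p(3)=0.
Divide out (u - 3): quotient is u^2 - 12u + 32.
Factor the quadratic: (u - 8)(u - 4)
Result: (u - 3)(u - 8)(u - 4)


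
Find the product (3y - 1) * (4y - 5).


Distribute each term of the first polynomial:
  (3y)(4y - 5) = 12y^2 - 15y
  (-1)(4y - 5) = -4y + 5
Sum: 12y^2 - 19y + 5


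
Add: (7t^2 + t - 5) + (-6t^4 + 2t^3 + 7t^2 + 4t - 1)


Align terms by degree and add:
  7t^2 + t - 5
  -6t^4 + 2t^3 + 7t^2 + 4t - 1
= -6t^4 + 2t^3 + 14t^2 + 5t - 6


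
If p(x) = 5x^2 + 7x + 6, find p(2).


Using direct substitution:
  5 * (2)^2 = 20
  7 * (2)^1 = 14
  constant: 6
Sum = 20 + 14 + 6 = 40


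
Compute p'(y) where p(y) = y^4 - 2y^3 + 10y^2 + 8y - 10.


Apply the power rule term by term:
  d/dy(y^4) = 4y^3
  d/dy(-2y^3) = -6y^2
  d/dy(10y^2) = 20y
  d/dy(8y) = 8
  d/dy(-10) = 0
p'(y) = 4y^3 - 6y^2 + 20y + 8


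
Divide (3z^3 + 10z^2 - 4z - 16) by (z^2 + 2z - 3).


(3z^3 + 10z^2 - 4z - 16) / (z^2 + 2z - 3)
Step 1: 3z * (z^2 + 2z - 3) = 3z^3 + 6z^2 - 9z; subtract.
Step 2: 4 * (z^2 + 2z - 3) = 4z^2 + 8z - 12; subtract.
Quotient: 3z + 4, Remainder: -3z - 4


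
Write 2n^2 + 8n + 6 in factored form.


Roots satisfy r1 + r2 = -b/a = -4 and r1*r2 = c/a = 3.
So r1 = -3, r2 = -1.
2n^2 + 8n + 6 = 2(n - r1)(n - r2) = 2(n + 3)(n + 1)


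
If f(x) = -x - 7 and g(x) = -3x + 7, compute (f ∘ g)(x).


Substitute g(x) into f:
f(g(x)) = -1*(-3x + 7) + (-7)
Expand and combine: 3x - 14


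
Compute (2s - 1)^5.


Expand (2s - 1)^5 by repeated multiplication:
  (2s - 1)^2 = 4s^2 - 4s + 1
  (2s - 1)^3 = 8s^3 - 12s^2 + 6s - 1
  (2s - 1)^4 = 16s^4 - 32s^3 + 24s^2 - 8s + 1
= 32s^5 - 80s^4 + 80s^3 - 40s^2 + 10s - 1


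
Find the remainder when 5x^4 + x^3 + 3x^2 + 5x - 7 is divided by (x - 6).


By the Remainder Theorem, the remainder equals p(6):
  5*(6)^4 = 6480
  1*(6)^3 = 216
  3*(6)^2 = 108
  5*(6)^1 = 30
  constant: -7
Sum: 6480 + 216 + 108 + 30 - 7 = 6827


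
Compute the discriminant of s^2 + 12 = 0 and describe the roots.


D = b^2 - 4ac = (0)^2 - 4(1)(12) = 0 - 48 = -48
Since D < 0: two complex conjugate roots (no real roots)


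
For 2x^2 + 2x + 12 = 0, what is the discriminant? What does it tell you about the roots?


D = b^2 - 4ac = (2)^2 - 4(2)(12) = 4 - 96 = -92
Since D < 0: two complex conjugate roots (no real roots)


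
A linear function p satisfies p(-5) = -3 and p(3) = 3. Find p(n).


p(n) = mn + b. Using p(-5)=-3, p(3)=3:
m = (-3 - 3)/(-5 - 3) = -6/-8 = 3/4
b = -3 - m*(-5) = -3 + 15/4 = 3/4
p(n) = (3/4)n + (3/4)


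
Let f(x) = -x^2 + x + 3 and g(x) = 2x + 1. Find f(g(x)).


Substitute g(x) into f:
f(g(x)) = -1*(2x + 1)^2 + 1*(2x + 1) + 3
(2x + 1)^2 = 4x^2 + 4x + 1
Expand and combine: -4x^2 - 2x + 3


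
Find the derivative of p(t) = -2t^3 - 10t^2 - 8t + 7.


Apply the power rule term by term:
  d/dt(-2t^3) = -6t^2
  d/dt(-10t^2) = -20t
  d/dt(-8t) = -8
  d/dt(7) = 0
p'(t) = -6t^2 - 20t - 8


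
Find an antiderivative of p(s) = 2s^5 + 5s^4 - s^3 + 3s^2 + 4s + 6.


Reverse power rule on each term:
  ∫ 2s^5 ds = (1/3)s^6
  ∫ 5s^4 ds = s^5
  ∫ -s^3 ds = -(1/4)s^4
  ∫ 3s^2 ds = s^3
  ∫ 4s ds = 2s^2
  ∫ 6 ds = 6s
F(s) = (1/3)s^6 + s^5 - (1/4)s^4 + s^3 + 2s^2 + 6s + C


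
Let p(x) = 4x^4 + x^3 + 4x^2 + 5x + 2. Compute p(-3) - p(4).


p(-3) = 320
p(4) = 1174
p(-3) - p(4) = 320 - 1174 = -854


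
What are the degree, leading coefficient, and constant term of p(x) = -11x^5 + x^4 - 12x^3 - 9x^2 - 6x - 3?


Highest power of x is 5, with coefficient -11. Constant term is -3.
Degree = 5, leading coefficient = -11, constant term = -3


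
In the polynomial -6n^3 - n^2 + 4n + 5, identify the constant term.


Read off the constant term: 5


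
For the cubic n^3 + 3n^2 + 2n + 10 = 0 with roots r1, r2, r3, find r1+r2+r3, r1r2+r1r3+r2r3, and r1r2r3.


Monic cubic n^3+bn^2+cn+d=0: sum=-b, pairwise sum=c, product=-d.
b=3, c=2, d=10
r1+r2+r3 = -3
r1r2+r1r3+r2r3 = 2
r1r2r3 = -10


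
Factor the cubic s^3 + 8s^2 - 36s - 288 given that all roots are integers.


Try integer roots (divisors of -288). s=-8: p(-8)=0.
Divide out (s + 8): quotient is s^2 - 36.
Factor the quadratic: (s - 6)(s + 6)
Result: (s + 8)(s - 6)(s + 6)


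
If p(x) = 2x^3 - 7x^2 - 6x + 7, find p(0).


Using direct substitution:
  2 * (0)^3 = 0
  -7 * (0)^2 = 0
  -6 * (0)^1 = 0
  constant: 7
Sum = 0 + 0 + 0 + 7 = 7


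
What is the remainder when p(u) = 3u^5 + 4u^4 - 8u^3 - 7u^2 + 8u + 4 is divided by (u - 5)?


By the Remainder Theorem, the remainder equals p(5):
  3*(5)^5 = 9375
  4*(5)^4 = 2500
  -8*(5)^3 = -1000
  -7*(5)^2 = -175
  8*(5)^1 = 40
  constant: 4
Sum: 9375 + 2500 - 1000 - 175 + 40 + 4 = 10744


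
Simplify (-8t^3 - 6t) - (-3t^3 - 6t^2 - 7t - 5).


Distribute the minus sign:
  (-8t^3 - 6t)
- (-3t^3 - 6t^2 - 7t - 5)
Negate second polynomial: 3t^3 + 6t^2 + 7t + 5
Add: -5t^3 + 6t^2 + t + 5


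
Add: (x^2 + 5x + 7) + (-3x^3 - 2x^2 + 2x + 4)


Align terms by degree and add:
  x^2 + 5x + 7
  -3x^3 - 2x^2 + 2x + 4
= -3x^3 - x^2 + 7x + 11


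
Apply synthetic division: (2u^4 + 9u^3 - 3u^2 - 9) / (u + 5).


Synthetic division with c = -5. Coefficients: 2, 9, -3, 0, -9
Bring down 2.
  2 * -5 = -10; -10 + 9 = -1
  -1 * -5 = 5; 5 - 3 = 2
  2 * -5 = -10; -10 + 0 = -10
  -10 * -5 = 50; 50 - 9 = 41
Quotient: 2u^3 - u^2 + 2u - 10, Remainder: 41


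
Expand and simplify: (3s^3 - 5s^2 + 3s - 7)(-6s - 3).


Distribute each term of the first polynomial:
  (3s^3)(-6s - 3) = -18s^4 - 9s^3
  (-5s^2)(-6s - 3) = 30s^3 + 15s^2
  (3s)(-6s - 3) = -18s^2 - 9s
  (-7)(-6s - 3) = 42s + 21
Sum: -18s^4 + 21s^3 - 3s^2 + 33s + 21


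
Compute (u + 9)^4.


Expand (u + 9)^4 by repeated multiplication:
  (u + 9)^2 = u^2 + 18u + 81
  (u + 9)^3 = u^3 + 27u^2 + 243u + 729
= u^4 + 36u^3 + 486u^2 + 2916u + 6561


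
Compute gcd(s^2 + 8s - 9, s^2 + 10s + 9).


Factor each:
  s^2 + 8s - 9 = (s + 9)(s - 1)
  s^2 + 10s + 9 = (s + 9)(s + 1)
Common monic factor: s + 9


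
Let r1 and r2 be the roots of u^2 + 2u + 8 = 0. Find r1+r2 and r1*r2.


For au^2+bu+c=0: sum = -b/a, product = c/a.
a=1, b=2, c=8
Sum = -(2)/1 = -2
Product = (8)/1 = 8


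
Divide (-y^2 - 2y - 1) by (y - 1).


(-y^2 - 2y - 1) / (y - 1)
Step 1: -y * (y - 1) = -y^2 + y; subtract.
Step 2: -3 * (y - 1) = -3y + 3; subtract.
Quotient: -y - 3, Remainder: -4


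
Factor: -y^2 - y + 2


Roots satisfy r1 + r2 = -b/a = -1 and r1*r2 = c/a = -2.
So r1 = 1, r2 = -2.
-y^2 - y + 2 = -(y - r1)(y - r2) = -(y - 1)(y + 2)


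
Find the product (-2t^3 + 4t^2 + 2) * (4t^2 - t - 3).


Distribute each term of the first polynomial:
  (-2t^3)(4t^2 - t - 3) = -8t^5 + 2t^4 + 6t^3
  (4t^2)(4t^2 - t - 3) = 16t^4 - 4t^3 - 12t^2
  (2)(4t^2 - t - 3) = 8t^2 - 2t - 6
Sum: -8t^5 + 18t^4 + 2t^3 - 4t^2 - 2t - 6


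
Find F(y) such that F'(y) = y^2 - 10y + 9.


Reverse power rule on each term:
  ∫ y^2 dy = (1/3)y^3
  ∫ -10y dy = -5y^2
  ∫ 9 dy = 9y
F(y) = (1/3)y^3 - 5y^2 + 9y + C


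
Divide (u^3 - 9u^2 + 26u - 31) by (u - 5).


(u^3 - 9u^2 + 26u - 31) / (u - 5)
Step 1: u^2 * (u - 5) = u^3 - 5u^2; subtract.
Step 2: -4u * (u - 5) = -4u^2 + 20u; subtract.
Step 3: 6 * (u - 5) = 6u - 30; subtract.
Quotient: u^2 - 4u + 6, Remainder: -1


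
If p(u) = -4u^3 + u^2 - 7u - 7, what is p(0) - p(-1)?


p(0) = -7
p(-1) = 5
p(0) - p(-1) = -7 - 5 = -12


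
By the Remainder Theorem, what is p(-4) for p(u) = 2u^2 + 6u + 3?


By the Remainder Theorem, the remainder equals p(-4):
  2*(-4)^2 = 32
  6*(-4)^1 = -24
  constant: 3
Sum: 32 - 24 + 3 = 11


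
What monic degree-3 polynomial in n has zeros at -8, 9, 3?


p(n) = (n + 8)(n - 9)(n - 3)
Expand: n^3 - 4n^2 - 69n + 216


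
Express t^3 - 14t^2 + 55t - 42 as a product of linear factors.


Try integer roots (divisors of -42). t=6: p(6)=0.
Divide out (t - 6): quotient is t^2 - 8t + 7.
Factor the quadratic: (t - 7)(t - 1)
Result: (t - 6)(t - 7)(t - 1)


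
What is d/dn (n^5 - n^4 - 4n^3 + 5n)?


Apply the power rule term by term:
  d/dn(n^5) = 5n^4
  d/dn(-n^4) = -4n^3
  d/dn(-4n^3) = -12n^2
  d/dn(5n) = 5
p'(n) = 5n^4 - 4n^3 - 12n^2 + 5


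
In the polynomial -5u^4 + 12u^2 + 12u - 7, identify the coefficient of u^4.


Read off the coefficient of u^4: -5


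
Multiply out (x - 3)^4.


Expand (x - 3)^4 by repeated multiplication:
  (x - 3)^2 = x^2 - 6x + 9
  (x - 3)^3 = x^3 - 9x^2 + 27x - 27
= x^4 - 12x^3 + 54x^2 - 108x + 81


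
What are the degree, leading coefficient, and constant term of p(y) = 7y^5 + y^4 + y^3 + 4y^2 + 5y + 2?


Highest power of y is 5, with coefficient 7. Constant term is 2.
Degree = 5, leading coefficient = 7, constant term = 2


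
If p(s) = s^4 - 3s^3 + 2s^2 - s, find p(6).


Using direct substitution:
  1 * (6)^4 = 1296
  -3 * (6)^3 = -648
  2 * (6)^2 = 72
  -1 * (6)^1 = -6
  constant: 0
Sum = 1296 - 648 + 72 - 6 + 0 = 714


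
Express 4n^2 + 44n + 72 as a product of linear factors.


Roots satisfy r1 + r2 = -b/a = -11 and r1*r2 = c/a = 18.
So r1 = -9, r2 = -2.
4n^2 + 44n + 72 = 4(n - r1)(n - r2) = 4(n + 9)(n + 2)


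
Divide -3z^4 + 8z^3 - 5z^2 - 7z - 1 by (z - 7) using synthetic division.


Synthetic division with c = 7. Coefficients: -3, 8, -5, -7, -1
Bring down -3.
  -3 * 7 = -21; -21 + 8 = -13
  -13 * 7 = -91; -91 - 5 = -96
  -96 * 7 = -672; -672 - 7 = -679
  -679 * 7 = -4753; -4753 - 1 = -4754
Quotient: -3z^3 - 13z^2 - 96z - 679, Remainder: -4754


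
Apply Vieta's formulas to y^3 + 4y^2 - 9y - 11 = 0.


Monic cubic y^3+by^2+cy+d=0: sum=-b, pairwise sum=c, product=-d.
b=4, c=-9, d=-11
r1+r2+r3 = -4
r1r2+r1r3+r2r3 = -9
r1r2r3 = 11


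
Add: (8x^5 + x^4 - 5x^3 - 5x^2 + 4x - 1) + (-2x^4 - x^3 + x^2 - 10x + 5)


Align terms by degree and add:
  8x^5 + x^4 - 5x^3 - 5x^2 + 4x - 1
  -2x^4 - x^3 + x^2 - 10x + 5
= 8x^5 - x^4 - 6x^3 - 4x^2 - 6x + 4


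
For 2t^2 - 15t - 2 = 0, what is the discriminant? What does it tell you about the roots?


D = b^2 - 4ac = (-15)^2 - 4(2)(-2) = 225 + 16 = 241
Since D > 0: two distinct irrational roots


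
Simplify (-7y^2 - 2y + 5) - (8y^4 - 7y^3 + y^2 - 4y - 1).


Distribute the minus sign:
  (-7y^2 - 2y + 5)
- (8y^4 - 7y^3 + y^2 - 4y - 1)
Negate second polynomial: -8y^4 + 7y^3 - y^2 + 4y + 1
Add: -8y^4 + 7y^3 - 8y^2 + 2y + 6


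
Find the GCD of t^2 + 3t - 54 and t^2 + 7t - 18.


Factor each:
  t^2 + 3t - 54 = (t + 9)(t - 6)
  t^2 + 7t - 18 = (t + 9)(t - 2)
Common monic factor: t + 9


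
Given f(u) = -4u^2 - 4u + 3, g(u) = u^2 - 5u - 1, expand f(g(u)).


Substitute g(u) into f:
f(g(u)) = -4*(u^2 - 5u - 1)^2 + (-4)*(u^2 - 5u - 1) + 3
(u^2 - 5u - 1)^2 = u^4 - 10u^3 + 23u^2 + 10u + 1
Expand and combine: -4u^4 + 40u^3 - 96u^2 - 20u + 3


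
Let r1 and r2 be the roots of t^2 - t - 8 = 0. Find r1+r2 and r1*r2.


For at^2+bt+c=0: sum = -b/a, product = c/a.
a=1, b=-1, c=-8
Sum = -(-1)/1 = 1
Product = (-8)/1 = -8


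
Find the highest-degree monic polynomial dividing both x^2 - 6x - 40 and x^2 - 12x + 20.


Factor each:
  x^2 - 6x - 40 = (x - 10)(x + 4)
  x^2 - 12x + 20 = (x - 10)(x - 2)
Common monic factor: x - 10


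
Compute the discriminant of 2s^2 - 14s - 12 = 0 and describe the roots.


D = b^2 - 4ac = (-14)^2 - 4(2)(-12) = 196 + 96 = 292
Since D > 0: two distinct irrational roots


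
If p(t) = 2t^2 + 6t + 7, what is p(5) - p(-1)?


p(5) = 87
p(-1) = 3
p(5) - p(-1) = 87 - 3 = 84


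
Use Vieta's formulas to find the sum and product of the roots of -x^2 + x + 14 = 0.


For ax^2+bx+c=0: sum = -b/a, product = c/a.
a=-1, b=1, c=14
Sum = -(1)/-1 = 1
Product = (14)/-1 = -14


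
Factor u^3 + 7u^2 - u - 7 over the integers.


Try integer roots (divisors of -7). u=-7: p(-7)=0.
Divide out (u + 7): quotient is u^2 - 1.
Factor the quadratic: (u + 1)(u - 1)
Result: (u + 7)(u + 1)(u - 1)


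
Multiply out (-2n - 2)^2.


Expand (-2n - 2)^2 by repeated multiplication:
= 4n^2 + 8n + 4


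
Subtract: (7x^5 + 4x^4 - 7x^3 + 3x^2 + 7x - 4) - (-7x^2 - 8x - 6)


Distribute the minus sign:
  (7x^5 + 4x^4 - 7x^3 + 3x^2 + 7x - 4)
- (-7x^2 - 8x - 6)
Negate second polynomial: 7x^2 + 8x + 6
Add: 7x^5 + 4x^4 - 7x^3 + 10x^2 + 15x + 2


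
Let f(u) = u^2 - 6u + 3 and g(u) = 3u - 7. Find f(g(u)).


Substitute g(u) into f:
f(g(u)) = 1*(3u - 7)^2 + (-6)*(3u - 7) + 3
(3u - 7)^2 = 9u^2 - 42u + 49
Expand and combine: 9u^2 - 60u + 94


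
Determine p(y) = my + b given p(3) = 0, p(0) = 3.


p(y) = my + b. Using p(3)=0, p(0)=3:
m = (0 - 3)/(3) = -3/3 = -1
b = 0 - m*(3) = 0 + 3 = 3
p(y) = -y + 3


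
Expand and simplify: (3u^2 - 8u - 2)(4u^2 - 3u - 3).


Distribute each term of the first polynomial:
  (3u^2)(4u^2 - 3u - 3) = 12u^4 - 9u^3 - 9u^2
  (-8u)(4u^2 - 3u - 3) = -32u^3 + 24u^2 + 24u
  (-2)(4u^2 - 3u - 3) = -8u^2 + 6u + 6
Sum: 12u^4 - 41u^3 + 7u^2 + 30u + 6


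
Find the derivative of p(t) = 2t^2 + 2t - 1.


Apply the power rule term by term:
  d/dt(2t^2) = 4t
  d/dt(2t) = 2
  d/dt(-1) = 0
p'(t) = 4t + 2


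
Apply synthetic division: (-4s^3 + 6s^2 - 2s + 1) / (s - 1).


Synthetic division with c = 1. Coefficients: -4, 6, -2, 1
Bring down -4.
  -4 * 1 = -4; -4 + 6 = 2
  2 * 1 = 2; 2 - 2 = 0
  0 * 1 = 0; 0 + 1 = 1
Quotient: -4s^2 + 2s, Remainder: 1


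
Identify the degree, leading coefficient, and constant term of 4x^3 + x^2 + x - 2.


Highest power of x is 3, with coefficient 4. Constant term is -2.
Degree = 3, leading coefficient = 4, constant term = -2


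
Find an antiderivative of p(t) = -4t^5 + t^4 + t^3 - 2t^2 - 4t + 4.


Reverse power rule on each term:
  ∫ -4t^5 dt = -(2/3)t^6
  ∫ t^4 dt = (1/5)t^5
  ∫ t^3 dt = (1/4)t^4
  ∫ -2t^2 dt = -(2/3)t^3
  ∫ -4t dt = -2t^2
  ∫ 4 dt = 4t
F(t) = -(2/3)t^6 + (1/5)t^5 + (1/4)t^4 - (2/3)t^3 - 2t^2 + 4t + C


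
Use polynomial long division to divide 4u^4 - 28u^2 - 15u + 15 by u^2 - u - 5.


(4u^4 - 28u^2 - 15u + 15) / (u^2 - u - 5)
Step 1: 4u^2 * (u^2 - u - 5) = 4u^4 - 4u^3 - 20u^2; subtract.
Step 2: 4u * (u^2 - u - 5) = 4u^3 - 4u^2 - 20u; subtract.
Step 3: -4 * (u^2 - u - 5) = -4u^2 + 4u + 20; subtract.
Quotient: 4u^2 + 4u - 4, Remainder: u - 5


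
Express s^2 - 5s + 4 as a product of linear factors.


Roots satisfy r1 + r2 = -b/a = 5 and r1*r2 = c/a = 4.
So r1 = 4, r2 = 1.
s^2 - 5s + 4 = (s - r1)(s - r2) = (s - 4)(s - 1)


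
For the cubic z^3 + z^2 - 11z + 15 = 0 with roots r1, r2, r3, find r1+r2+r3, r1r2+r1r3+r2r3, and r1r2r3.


Monic cubic z^3+bz^2+cz+d=0: sum=-b, pairwise sum=c, product=-d.
b=1, c=-11, d=15
r1+r2+r3 = -1
r1r2+r1r3+r2r3 = -11
r1r2r3 = -15


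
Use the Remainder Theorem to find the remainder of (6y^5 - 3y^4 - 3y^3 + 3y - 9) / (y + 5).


By the Remainder Theorem, the remainder equals p(-5):
  6*(-5)^5 = -18750
  -3*(-5)^4 = -1875
  -3*(-5)^3 = 375
  0*(-5)^2 = 0
  3*(-5)^1 = -15
  constant: -9
Sum: -18750 - 1875 + 375 + 0 - 15 - 9 = -20274
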